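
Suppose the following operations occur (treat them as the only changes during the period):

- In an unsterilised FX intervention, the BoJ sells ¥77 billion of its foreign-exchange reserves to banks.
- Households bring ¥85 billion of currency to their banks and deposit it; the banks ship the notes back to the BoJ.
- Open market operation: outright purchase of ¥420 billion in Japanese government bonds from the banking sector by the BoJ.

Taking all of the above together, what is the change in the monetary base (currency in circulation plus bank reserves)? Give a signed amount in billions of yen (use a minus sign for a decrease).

BoJ balance sheet:
  Assets:      Securities +¥420B, Foreign assets −¥77B
  Liabilities: Bank reserves +¥428B, Currency in circulation −¥85B
Monetary base = currency + reserves: −¥85B + (+¥428B) = +¥343 billion.

+¥343 billion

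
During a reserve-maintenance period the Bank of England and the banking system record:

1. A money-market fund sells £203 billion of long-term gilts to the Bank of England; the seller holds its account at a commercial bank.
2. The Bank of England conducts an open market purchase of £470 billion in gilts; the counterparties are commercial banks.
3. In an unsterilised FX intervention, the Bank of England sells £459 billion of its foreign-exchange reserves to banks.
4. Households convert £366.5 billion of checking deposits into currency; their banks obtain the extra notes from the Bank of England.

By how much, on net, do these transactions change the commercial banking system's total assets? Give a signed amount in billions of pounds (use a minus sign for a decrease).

-£163.5 billion

Asset purchase (from non-banks) £203 billion: bank balance sheets expand → +£203B.
OMO purchase (from banks) £470 billion: just an asset swap on bank balance sheets → 0.
FX sale £459 billion: just an asset swap on bank balance sheets → 0.
Currency withdrawal £366.5 billion: bank balance sheets shrink → −£366.5B.
Net: 203 + 0 + 0 − 366.5 = -£163.5 billion.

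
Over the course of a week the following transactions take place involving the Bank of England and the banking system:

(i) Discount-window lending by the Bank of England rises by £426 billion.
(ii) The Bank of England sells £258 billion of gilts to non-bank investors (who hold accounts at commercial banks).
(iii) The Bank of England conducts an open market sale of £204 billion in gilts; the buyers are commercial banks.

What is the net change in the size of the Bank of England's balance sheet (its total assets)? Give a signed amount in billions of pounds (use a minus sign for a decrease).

-£36 billion

Discount-window loan £426 billion: a Bank of England asset is acquired → +£426B.
Asset sale (to non-banks) £258 billion: a Bank of England asset is shed → −£258B.
OMO sale (to banks) £204 billion: a Bank of England asset is shed → −£204B.
Net: 426 − 258 − 204 = -£36 billion.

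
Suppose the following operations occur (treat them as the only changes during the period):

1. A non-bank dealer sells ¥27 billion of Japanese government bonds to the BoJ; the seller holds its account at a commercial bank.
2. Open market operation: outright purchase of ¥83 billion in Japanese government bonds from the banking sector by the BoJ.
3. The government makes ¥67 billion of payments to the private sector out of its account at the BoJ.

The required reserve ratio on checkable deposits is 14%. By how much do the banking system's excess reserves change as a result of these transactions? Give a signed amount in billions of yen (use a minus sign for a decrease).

Asset purchase (from non-banks) ¥27 billion: reserves +¥27B, deposits +¥27B.
OMO purchase (from banks) ¥83 billion: reserves +¥83B, deposits 0.
Government spending ¥67 billion: reserves +¥67B, deposits +¥67B.
Totals: Δreserves = +¥177B, Δdeposits = +¥94B.
Δrequired reserves = 14% × +¥94B = +¥13.16B.
Δexcess reserves = Δreserves − Δrequired = +¥177B − (+¥13.16B) = +¥163.84 billion.

+¥163.84 billion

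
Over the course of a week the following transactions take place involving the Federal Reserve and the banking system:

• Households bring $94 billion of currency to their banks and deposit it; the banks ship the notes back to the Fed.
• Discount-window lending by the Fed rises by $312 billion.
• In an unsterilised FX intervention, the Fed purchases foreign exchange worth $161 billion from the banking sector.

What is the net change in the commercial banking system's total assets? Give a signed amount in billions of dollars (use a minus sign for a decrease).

+$406 billion

Currency deposit $94 billion: bank balance sheets expand → +$94B.
Discount-window loan $312 billion: bank balance sheets expand → +$312B.
FX purchase $161 billion: just an asset swap on bank balance sheets → 0.
Net: 94 + 312 + 0 = +$406 billion.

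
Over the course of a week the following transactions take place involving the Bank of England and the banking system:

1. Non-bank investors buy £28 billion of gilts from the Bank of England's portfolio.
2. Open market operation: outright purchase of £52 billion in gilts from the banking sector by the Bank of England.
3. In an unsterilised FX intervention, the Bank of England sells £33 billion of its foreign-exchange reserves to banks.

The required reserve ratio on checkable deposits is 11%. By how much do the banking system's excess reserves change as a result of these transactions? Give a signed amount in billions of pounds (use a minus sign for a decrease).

Asset sale (to non-banks) £28 billion: reserves −£28B, deposits −£28B.
OMO purchase (from banks) £52 billion: reserves +£52B, deposits 0.
FX sale £33 billion: reserves −£33B, deposits 0.
Totals: Δreserves = −£9B, Δdeposits = −£28B.
Δrequired reserves = 11% × −£28B = −£3.08B.
Δexcess reserves = Δreserves − Δrequired = −£9B − (−£3.08B) = -£5.92 billion.

-£5.92 billion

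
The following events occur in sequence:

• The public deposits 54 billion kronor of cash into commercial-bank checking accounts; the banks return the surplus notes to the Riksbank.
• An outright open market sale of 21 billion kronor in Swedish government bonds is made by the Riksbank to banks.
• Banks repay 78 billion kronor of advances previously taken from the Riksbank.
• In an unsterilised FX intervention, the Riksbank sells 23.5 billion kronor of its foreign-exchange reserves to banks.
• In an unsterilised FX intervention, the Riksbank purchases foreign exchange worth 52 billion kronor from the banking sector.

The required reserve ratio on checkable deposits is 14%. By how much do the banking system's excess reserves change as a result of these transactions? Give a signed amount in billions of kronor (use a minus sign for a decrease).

Currency deposit 54 billion kronor: reserves +54B, deposits +54B.
OMO sale (to banks) 21 billion kronor: reserves −21B, deposits 0.
Discount-window repayment 78 billion kronor: reserves −78B, deposits 0.
FX sale 23.5 billion kronor: reserves −23.5B, deposits 0.
FX purchase 52 billion kronor: reserves +52B, deposits 0.
Totals: Δreserves = −16.5B, Δdeposits = +54B.
Δrequired reserves = 14% × +54B = +7.56B.
Δexcess reserves = Δreserves − Δrequired = −16.5B − (+7.56B) = -24.06 billion.

-24.06 billion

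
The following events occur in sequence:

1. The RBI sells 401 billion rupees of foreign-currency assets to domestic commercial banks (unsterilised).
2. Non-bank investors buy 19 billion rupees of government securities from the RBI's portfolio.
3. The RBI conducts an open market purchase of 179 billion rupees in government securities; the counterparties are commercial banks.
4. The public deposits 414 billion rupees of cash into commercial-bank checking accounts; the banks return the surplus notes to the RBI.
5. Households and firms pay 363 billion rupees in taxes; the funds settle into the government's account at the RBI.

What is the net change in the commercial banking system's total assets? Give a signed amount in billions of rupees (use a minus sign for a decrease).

RBI balance sheet:
  Assets:      Securities +160B, Foreign assets −401B
  Liabilities: Bank reserves −190B, Currency in circulation −414B, Government deposits +363B
Commercial banking system:
  Assets:      Reserves at CB −190B, Securities −179B, Foreign assets +401B
  Liabilities: Checkable deposits +32B
Change in total bank assets = +32 billion.

+32 billion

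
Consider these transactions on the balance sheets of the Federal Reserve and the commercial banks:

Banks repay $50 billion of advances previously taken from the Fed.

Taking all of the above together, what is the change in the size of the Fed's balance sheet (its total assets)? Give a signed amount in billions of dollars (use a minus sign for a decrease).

-$50 billion

Fed balance sheet:
  Assets:      Loans to banks −$50B
  Liabilities: Bank reserves −$50B
Change in total Fed assets = -$50 billion.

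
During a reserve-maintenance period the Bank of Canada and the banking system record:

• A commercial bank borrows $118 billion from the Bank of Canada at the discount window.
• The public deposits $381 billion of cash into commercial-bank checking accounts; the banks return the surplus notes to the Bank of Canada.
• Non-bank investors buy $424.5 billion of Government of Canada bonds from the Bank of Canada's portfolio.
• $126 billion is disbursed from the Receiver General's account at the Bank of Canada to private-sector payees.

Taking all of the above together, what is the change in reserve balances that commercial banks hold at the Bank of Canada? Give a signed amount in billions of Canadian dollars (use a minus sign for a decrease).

Bank of Canada balance sheet:
  Assets:      Securities −$424.5B, Loans to banks +$118B
  Liabilities: Bank reserves +$200.5B, Currency in circulation −$381B, Government deposits −$126B
Commercial banking system:
  Assets:      Reserves at CB +$200.5B
  Liabilities: Checkable deposits +$82.5B, Borrowings from CB +$118B
So the change in reserve balances that commercial banks hold at the Bank of Canada is +$200.5 billion.

+$200.5 billion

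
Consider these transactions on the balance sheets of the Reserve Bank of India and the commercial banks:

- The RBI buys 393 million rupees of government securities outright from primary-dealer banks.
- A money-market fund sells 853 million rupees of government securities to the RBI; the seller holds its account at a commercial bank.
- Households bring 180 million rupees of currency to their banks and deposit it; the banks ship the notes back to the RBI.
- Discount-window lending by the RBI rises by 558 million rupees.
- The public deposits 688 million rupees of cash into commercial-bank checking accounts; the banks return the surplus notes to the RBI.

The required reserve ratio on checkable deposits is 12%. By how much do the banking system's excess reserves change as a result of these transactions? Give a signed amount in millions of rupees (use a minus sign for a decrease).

OMO purchase (from banks) 393 million rupees: reserves +393M, deposits 0.
Asset purchase (from non-banks) 853 million rupees: reserves +853M, deposits +853M.
Currency deposit 180 million rupees: reserves +180M, deposits +180M.
Discount-window loan 558 million rupees: reserves +558M, deposits 0.
Currency deposit 688 million rupees: reserves +688M, deposits +688M.
Totals: Δreserves = +2672M, Δdeposits = +1721M.
Δrequired reserves = 12% × +1721M = +206.52M.
Δexcess reserves = Δreserves − Δrequired = +2672M − (+206.52M) = +2465.48 million.

+2465.48 million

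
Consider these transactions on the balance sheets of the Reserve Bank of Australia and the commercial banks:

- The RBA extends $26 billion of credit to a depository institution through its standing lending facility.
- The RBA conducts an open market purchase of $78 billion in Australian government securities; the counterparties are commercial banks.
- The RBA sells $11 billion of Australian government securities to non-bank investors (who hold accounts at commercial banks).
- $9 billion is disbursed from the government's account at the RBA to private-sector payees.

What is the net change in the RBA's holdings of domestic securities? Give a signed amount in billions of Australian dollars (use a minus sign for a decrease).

+$67 billion

RBA balance sheet:
  Assets:      Securities +$67B, Loans to banks +$26B
  Liabilities: Bank reserves +$102B, Government deposits −$9B
Commercial banking system:
  Assets:      Reserves at CB +$102B, Securities −$78B
  Liabilities: Checkable deposits −$2B, Borrowings from CB +$26B
So the change in the RBA's holdings of domestic securities is +$67 billion.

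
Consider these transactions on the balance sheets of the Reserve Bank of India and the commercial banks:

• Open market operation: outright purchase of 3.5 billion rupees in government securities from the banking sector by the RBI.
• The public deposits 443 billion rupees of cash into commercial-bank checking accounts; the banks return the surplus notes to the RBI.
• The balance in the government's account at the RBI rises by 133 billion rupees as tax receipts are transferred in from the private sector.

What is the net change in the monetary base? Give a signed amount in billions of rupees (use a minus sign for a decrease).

RBI balance sheet:
  Assets:      Securities +3.5B
  Liabilities: Bank reserves +313.5B, Currency in circulation −443B, Government deposits +133B
Commercial banking system:
  Assets:      Reserves at CB +313.5B, Securities −3.5B
  Liabilities: Checkable deposits +310B
Monetary base = currency + reserves: −443B + (+313.5B) = -129.5 billion.

-129.5 billion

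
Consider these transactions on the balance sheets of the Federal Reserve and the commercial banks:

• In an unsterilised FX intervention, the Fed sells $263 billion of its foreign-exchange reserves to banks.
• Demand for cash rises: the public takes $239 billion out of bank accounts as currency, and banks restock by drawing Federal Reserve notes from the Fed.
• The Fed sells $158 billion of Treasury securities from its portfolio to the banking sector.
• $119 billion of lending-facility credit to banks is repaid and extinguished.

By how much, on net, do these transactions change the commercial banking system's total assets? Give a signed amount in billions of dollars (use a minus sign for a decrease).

FX sale $263 billion: just an asset swap on bank balance sheets → 0.
Currency withdrawal $239 billion: bank balance sheets shrink → −$239B.
OMO sale (to banks) $158 billion: just an asset swap on bank balance sheets → 0.
Discount-window repayment $119 billion: bank balance sheets shrink → −$119B.
Net: 0 − 239 + 0 − 119 = -$358 billion.

-$358 billion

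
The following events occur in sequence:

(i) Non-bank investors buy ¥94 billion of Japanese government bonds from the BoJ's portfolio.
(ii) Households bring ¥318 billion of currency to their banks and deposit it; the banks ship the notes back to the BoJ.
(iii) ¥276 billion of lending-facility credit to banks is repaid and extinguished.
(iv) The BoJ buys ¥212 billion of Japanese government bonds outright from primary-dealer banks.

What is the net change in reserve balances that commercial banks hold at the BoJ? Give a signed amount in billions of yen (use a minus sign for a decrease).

+¥160 billion

BoJ balance sheet:
  Assets:      Securities +¥118B, Loans to banks −¥276B
  Liabilities: Bank reserves +¥160B, Currency in circulation −¥318B
So the change in reserve balances that commercial banks hold at the BoJ is +¥160 billion.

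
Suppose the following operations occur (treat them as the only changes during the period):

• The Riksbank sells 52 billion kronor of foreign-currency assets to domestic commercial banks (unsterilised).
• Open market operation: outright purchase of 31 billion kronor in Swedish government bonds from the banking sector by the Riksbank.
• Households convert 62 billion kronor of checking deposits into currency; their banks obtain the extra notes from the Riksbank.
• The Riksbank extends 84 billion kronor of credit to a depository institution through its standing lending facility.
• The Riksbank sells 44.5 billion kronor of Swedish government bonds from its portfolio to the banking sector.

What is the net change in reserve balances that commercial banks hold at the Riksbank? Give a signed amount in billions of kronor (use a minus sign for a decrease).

FX sale 52 billion kronor: the buying banks pay out of their reserve balances → −52B.
OMO purchase (from banks) 31 billion kronor: the Riksbank pays by crediting reserve accounts → +31B.
Currency withdrawal 62 billion kronor: banks swap reserves for currency → −62B.
Discount-window loan 84 billion kronor: the loan is credited to the bank's reserve account → +84B.
OMO sale (to banks) 44.5 billion kronor: the buying banks pay out of their reserve balances → −44.5B.
Net: −52 + 31 − 62 + 84 − 44.5 = -43.5 billion.

-43.5 billion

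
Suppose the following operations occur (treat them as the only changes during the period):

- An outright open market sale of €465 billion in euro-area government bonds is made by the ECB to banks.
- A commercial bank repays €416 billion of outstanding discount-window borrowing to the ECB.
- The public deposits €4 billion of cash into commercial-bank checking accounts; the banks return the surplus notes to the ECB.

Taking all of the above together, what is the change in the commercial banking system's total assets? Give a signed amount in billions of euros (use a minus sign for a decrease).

ECB balance sheet:
  Assets:      Securities −€465B, Loans to banks −€416B
  Liabilities: Bank reserves −€877B, Currency in circulation −€4B
Commercial banking system:
  Assets:      Reserves at CB −€877B, Securities +€465B
  Liabilities: Checkable deposits +€4B, Borrowings from CB −€416B
Change in total bank assets = -€412 billion.

-€412 billion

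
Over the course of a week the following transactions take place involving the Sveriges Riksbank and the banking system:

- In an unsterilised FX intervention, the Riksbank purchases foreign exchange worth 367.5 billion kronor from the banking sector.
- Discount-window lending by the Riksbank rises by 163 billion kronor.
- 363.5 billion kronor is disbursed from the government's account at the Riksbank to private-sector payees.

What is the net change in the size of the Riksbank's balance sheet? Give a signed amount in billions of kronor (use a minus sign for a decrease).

+530.5 billion

Riksbank balance sheet:
  Assets:      Loans to banks +163B, Foreign assets +367.5B
  Liabilities: Bank reserves +894B, Government deposits −363.5B
Commercial banking system:
  Assets:      Reserves at CB +894B, Foreign assets −367.5B
  Liabilities: Checkable deposits +363.5B, Borrowings from CB +163B
Change in total Riksbank assets = +530.5 billion.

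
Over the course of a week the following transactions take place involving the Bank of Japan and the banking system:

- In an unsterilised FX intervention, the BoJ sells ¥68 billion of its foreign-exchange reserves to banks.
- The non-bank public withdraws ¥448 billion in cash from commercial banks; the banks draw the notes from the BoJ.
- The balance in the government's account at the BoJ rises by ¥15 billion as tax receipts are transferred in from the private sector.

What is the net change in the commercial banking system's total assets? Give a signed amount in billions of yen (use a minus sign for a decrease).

-¥463 billion

FX sale ¥68 billion: just an asset swap on bank balance sheets → 0.
Currency withdrawal ¥448 billion: bank balance sheets shrink → −¥448B.
Government account inflow ¥15 billion: bank balance sheets shrink → −¥15B.
Net: 0 − 448 − 15 = -¥463 billion.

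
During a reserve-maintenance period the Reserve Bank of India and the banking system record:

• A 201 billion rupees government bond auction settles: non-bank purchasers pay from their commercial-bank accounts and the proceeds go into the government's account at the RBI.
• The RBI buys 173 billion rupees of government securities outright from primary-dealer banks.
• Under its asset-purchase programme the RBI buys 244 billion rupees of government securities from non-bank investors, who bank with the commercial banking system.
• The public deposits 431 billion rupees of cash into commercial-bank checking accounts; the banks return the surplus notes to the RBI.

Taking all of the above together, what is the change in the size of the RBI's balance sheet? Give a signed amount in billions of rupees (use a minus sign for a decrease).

RBI balance sheet:
  Assets:      Securities +417B
  Liabilities: Bank reserves +647B, Currency in circulation −431B, Government deposits +201B
Change in total RBI assets = +417 billion.

+417 billion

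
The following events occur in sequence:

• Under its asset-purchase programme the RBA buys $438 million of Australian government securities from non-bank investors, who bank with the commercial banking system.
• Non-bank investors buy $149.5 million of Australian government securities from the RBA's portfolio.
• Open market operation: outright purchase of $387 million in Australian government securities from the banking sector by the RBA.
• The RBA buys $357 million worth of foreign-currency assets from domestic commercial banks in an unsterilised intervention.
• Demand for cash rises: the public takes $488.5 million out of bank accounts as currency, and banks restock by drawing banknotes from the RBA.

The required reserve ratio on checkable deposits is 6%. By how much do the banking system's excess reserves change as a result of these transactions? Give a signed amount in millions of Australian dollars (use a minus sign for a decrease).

Asset purchase (from non-banks) $438 million: reserves +$438M, deposits +$438M.
Asset sale (to non-banks) $149.5 million: reserves −$149.5M, deposits −$149.5M.
OMO purchase (from banks) $387 million: reserves +$387M, deposits 0.
FX purchase $357 million: reserves +$357M, deposits 0.
Currency withdrawal $488.5 million: reserves −$488.5M, deposits −$488.5M.
Totals: Δreserves = +$544M, Δdeposits = −$200M.
Δrequired reserves = 6% × −$200M = −$12M.
Δexcess reserves = Δreserves − Δrequired = +$544M − (−$12M) = +$556 million.

+$556 million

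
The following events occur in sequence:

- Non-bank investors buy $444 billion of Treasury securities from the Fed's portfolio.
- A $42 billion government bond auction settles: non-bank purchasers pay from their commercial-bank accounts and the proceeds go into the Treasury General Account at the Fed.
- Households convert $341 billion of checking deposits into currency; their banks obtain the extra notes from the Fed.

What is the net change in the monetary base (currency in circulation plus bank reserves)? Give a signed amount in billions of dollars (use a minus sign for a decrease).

-$486 billion

Asset sale (to non-banks) $444 billion: Fed balance sheet contracts → −$444B.
Government account inflow $42 billion: reserves shift to a non-base liability → −$42B.
Currency withdrawal $341 billion: just a shift between currency and reserves — both are base money → 0.
Net: −444 − 42 + 0 = -$486 billion.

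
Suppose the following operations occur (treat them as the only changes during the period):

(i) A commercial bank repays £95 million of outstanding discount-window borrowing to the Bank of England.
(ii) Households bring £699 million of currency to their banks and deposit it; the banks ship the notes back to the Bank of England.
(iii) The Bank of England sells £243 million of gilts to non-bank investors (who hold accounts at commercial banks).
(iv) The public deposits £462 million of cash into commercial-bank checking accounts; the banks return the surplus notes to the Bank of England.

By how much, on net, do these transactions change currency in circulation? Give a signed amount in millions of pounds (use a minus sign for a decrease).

Discount-window repayment £95 million: no currency enters or leaves circulation → 0.
Currency deposit £699 million: notes return to the central bank → −£699M.
Asset sale (to non-banks) £243 million: no currency enters or leaves circulation → 0.
Currency deposit £462 million: notes return to the central bank → −£462M.
Net: 0 − 699 + 0 − 462 = -£1161 million.

-£1161 million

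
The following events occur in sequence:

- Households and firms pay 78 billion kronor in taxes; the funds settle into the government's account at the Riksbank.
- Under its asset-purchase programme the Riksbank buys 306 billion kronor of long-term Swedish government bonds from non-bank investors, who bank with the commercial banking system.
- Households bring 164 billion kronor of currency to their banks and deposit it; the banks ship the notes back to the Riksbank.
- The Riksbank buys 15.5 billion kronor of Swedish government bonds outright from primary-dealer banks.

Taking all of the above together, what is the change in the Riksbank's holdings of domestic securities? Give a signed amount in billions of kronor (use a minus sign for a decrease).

+321.5 billion

Government account inflow 78 billion kronor: the Riksbank's securities portfolio is untouched → 0.
Asset purchase (from non-banks) 306 billion kronor: securities added to the Riksbank's portfolio → +306B.
Currency deposit 164 billion kronor: the Riksbank's securities portfolio is untouched → 0.
OMO purchase (from banks) 15.5 billion kronor: securities added to the Riksbank's portfolio → +15.5B.
Net: 0 + 306 + 0 + 15.5 = +321.5 billion.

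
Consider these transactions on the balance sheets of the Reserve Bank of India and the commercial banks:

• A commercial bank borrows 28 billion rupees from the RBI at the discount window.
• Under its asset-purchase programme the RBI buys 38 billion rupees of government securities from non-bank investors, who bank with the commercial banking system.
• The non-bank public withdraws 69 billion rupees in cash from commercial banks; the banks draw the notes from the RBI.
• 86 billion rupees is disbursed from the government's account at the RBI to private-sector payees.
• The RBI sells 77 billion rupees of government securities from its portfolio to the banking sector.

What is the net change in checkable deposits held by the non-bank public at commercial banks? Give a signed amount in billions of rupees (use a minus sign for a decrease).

RBI balance sheet:
  Assets:      Securities −39B, Loans to banks +28B
  Liabilities: Bank reserves +6B, Currency in circulation +69B, Government deposits −86B
Commercial banking system:
  Assets:      Reserves at CB +6B, Securities +77B
  Liabilities: Checkable deposits +55B, Borrowings from CB +28B
So the change in checkable deposits held by the non-bank public at commercial banks is +55 billion.

+55 billion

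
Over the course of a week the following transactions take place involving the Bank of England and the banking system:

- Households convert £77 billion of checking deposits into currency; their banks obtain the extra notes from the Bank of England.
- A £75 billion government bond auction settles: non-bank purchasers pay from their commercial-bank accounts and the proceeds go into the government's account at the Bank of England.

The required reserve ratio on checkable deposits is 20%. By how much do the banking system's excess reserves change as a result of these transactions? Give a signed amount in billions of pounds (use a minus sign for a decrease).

Currency withdrawal £77 billion: reserves −£77B, deposits −£77B.
Government account inflow £75 billion: reserves −£75B, deposits −£75B.
Totals: Δreserves = −£152B, Δdeposits = −£152B.
Δrequired reserves = 20% × −£152B = −£30.4B.
Δexcess reserves = Δreserves − Δrequired = −£152B − (−£30.4B) = -£121.6 billion.

-£121.6 billion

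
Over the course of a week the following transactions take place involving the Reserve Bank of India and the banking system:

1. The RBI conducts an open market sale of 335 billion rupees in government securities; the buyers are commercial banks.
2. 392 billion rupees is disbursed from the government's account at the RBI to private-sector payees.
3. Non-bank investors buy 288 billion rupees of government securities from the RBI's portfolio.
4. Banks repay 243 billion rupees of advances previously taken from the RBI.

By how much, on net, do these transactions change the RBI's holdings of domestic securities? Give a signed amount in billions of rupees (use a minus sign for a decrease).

-623 billion

OMO sale (to banks) 335 billion rupees: securities removed from the RBI's portfolio → −335B.
Government spending 392 billion rupees: the RBI's securities portfolio is untouched → 0.
Asset sale (to non-banks) 288 billion rupees: securities removed from the RBI's portfolio → −288B.
Discount-window repayment 243 billion rupees: the RBI's securities portfolio is untouched → 0.
Net: −335 + 0 − 288 + 0 = -623 billion.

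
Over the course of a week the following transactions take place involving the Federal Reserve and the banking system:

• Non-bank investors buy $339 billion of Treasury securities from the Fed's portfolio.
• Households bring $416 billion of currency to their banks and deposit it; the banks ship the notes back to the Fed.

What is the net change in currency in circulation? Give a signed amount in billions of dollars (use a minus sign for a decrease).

-$416 billion

Asset sale (to non-banks) $339 billion: no currency enters or leaves circulation → 0.
Currency deposit $416 billion: notes return to the central bank → −$416B.
Net: 0 − 416 = -$416 billion.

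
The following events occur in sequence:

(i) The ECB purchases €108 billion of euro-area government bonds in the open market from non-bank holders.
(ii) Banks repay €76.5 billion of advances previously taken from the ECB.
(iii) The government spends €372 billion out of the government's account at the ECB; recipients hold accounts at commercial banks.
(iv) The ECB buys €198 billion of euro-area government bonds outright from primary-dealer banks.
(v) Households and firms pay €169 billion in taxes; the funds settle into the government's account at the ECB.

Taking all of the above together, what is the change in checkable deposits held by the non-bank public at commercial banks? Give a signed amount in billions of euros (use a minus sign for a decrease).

ECB balance sheet:
  Assets:      Securities +€306B, Loans to banks −€76.5B
  Liabilities: Bank reserves +€432.5B, Government deposits −€203B
Commercial banking system:
  Assets:      Reserves at CB +€432.5B, Securities −€198B
  Liabilities: Checkable deposits +€311B, Borrowings from CB −€76.5B
So the change in checkable deposits held by the non-bank public at commercial banks is +€311 billion.

+€311 billion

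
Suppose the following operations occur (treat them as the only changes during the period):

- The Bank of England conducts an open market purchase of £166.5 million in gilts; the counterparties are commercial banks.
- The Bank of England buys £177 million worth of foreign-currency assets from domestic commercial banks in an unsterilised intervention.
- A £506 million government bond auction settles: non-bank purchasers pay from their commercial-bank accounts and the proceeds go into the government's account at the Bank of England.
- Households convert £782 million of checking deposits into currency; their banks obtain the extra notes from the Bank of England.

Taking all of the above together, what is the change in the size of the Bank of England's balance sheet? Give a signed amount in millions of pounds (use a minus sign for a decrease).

+£343.5 million

Bank of England balance sheet:
  Assets:      Securities +£166.5M, Foreign assets +£177M
  Liabilities: Bank reserves −£944.5M, Currency in circulation +£782M, Government deposits +£506M
Change in total Bank of England assets = +£343.5 million.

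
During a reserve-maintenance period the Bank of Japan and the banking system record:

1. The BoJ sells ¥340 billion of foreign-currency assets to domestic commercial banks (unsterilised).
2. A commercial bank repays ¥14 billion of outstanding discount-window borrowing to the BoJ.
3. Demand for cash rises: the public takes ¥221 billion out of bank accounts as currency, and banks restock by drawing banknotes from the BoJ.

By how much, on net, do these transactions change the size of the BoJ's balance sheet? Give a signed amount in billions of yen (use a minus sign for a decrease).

-¥354 billion

FX sale ¥340 billion: a BoJ asset is shed → −¥340B.
Discount-window repayment ¥14 billion: a BoJ asset is shed → −¥14B.
Currency withdrawal ¥221 billion: only the composition of liabilities changes → 0.
Net: −340 − 14 + 0 = -¥354 billion.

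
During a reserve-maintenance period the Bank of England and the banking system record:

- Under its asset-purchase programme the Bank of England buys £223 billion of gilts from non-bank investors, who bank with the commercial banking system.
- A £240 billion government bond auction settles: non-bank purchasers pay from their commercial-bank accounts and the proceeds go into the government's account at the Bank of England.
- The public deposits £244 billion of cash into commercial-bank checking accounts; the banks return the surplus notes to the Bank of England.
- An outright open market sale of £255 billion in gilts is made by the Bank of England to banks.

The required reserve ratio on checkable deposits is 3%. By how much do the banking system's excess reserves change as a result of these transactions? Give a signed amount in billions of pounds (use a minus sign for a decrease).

-£34.81 billion

Asset purchase (from non-banks) £223 billion: reserves +£223B, deposits +£223B.
Government account inflow £240 billion: reserves −£240B, deposits −£240B.
Currency deposit £244 billion: reserves +£244B, deposits +£244B.
OMO sale (to banks) £255 billion: reserves −£255B, deposits 0.
Totals: Δreserves = −£28B, Δdeposits = +£227B.
Δrequired reserves = 3% × +£227B = +£6.81B.
Δexcess reserves = Δreserves − Δrequired = −£28B − (+£6.81B) = -£34.81 billion.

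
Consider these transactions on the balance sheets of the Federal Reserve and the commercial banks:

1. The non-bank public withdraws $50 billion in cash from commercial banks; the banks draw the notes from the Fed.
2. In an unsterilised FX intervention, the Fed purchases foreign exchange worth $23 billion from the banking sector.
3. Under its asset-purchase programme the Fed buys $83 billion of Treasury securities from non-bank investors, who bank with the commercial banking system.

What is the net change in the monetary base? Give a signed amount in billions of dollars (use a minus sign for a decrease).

Fed balance sheet:
  Assets:      Securities +$83B, Foreign assets +$23B
  Liabilities: Bank reserves +$56B, Currency in circulation +$50B
Monetary base = currency + reserves: +$50B + (+$56B) = +$106 billion.

+$106 billion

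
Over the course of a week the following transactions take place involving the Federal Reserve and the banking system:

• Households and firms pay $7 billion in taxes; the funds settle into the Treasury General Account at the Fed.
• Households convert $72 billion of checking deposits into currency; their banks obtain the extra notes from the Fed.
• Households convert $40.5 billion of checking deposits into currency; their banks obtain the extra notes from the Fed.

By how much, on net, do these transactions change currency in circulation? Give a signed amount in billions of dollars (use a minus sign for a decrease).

+$112.5 billion

Government account inflow $7 billion: no currency enters or leaves circulation → 0.
Currency withdrawal $72 billion: notes leave the central bank → +$72B.
Currency withdrawal $40.5 billion: notes leave the central bank → +$40.5B.
Net: 0 + 72 + 40.5 = +$112.5 billion.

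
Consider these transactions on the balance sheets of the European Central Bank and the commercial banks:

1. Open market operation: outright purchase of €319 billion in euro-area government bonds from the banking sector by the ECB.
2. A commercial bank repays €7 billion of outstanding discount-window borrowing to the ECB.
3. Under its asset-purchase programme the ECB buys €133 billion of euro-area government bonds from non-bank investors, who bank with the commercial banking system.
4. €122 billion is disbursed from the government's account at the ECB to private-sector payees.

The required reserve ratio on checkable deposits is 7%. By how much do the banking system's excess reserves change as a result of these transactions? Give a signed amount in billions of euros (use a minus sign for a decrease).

+€549.15 billion

OMO purchase (from banks) €319 billion: reserves +€319B, deposits 0.
Discount-window repayment €7 billion: reserves −€7B, deposits 0.
Asset purchase (from non-banks) €133 billion: reserves +€133B, deposits +€133B.
Government spending €122 billion: reserves +€122B, deposits +€122B.
Totals: Δreserves = +€567B, Δdeposits = +€255B.
Δrequired reserves = 7% × +€255B = +€17.85B.
Δexcess reserves = Δreserves − Δrequired = +€567B − (+€17.85B) = +€549.15 billion.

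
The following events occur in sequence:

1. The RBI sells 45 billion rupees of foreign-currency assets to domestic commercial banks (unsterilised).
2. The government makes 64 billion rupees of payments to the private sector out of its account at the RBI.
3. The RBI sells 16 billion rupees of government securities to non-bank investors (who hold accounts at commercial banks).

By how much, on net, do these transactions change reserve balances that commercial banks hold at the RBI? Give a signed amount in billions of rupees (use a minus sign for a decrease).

RBI balance sheet:
  Assets:      Securities −16B, Foreign assets −45B
  Liabilities: Bank reserves +3B, Government deposits −64B
Commercial banking system:
  Assets:      Reserves at CB +3B, Foreign assets +45B
  Liabilities: Checkable deposits +48B
So the change in reserve balances that commercial banks hold at the RBI is +3 billion.

+3 billion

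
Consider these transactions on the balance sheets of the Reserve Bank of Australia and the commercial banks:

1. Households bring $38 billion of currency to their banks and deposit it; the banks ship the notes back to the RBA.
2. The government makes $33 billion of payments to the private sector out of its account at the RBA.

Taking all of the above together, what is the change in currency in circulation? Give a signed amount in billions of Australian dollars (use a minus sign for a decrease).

-$38 billion

RBA balance sheet:
  Assets:      no change
  Liabilities: Bank reserves +$71B, Currency in circulation −$38B, Government deposits −$33B
So the change in currency in circulation is -$38 billion.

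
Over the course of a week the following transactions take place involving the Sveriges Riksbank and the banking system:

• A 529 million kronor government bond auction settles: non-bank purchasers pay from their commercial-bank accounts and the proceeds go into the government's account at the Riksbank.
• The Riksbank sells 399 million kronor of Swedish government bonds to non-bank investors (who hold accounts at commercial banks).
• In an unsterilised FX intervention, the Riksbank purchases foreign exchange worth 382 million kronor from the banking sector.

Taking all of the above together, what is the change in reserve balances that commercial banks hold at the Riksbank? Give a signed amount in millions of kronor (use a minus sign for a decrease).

Riksbank balance sheet:
  Assets:      Securities −399M, Foreign assets +382M
  Liabilities: Bank reserves −546M, Government deposits +529M
So the change in reserve balances that commercial banks hold at the Riksbank is -546 million.

-546 million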